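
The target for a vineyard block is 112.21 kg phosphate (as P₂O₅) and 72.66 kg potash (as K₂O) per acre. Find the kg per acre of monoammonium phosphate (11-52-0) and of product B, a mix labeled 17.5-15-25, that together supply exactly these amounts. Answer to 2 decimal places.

With a, b = kg per acre of monoammonium phosphate and product B:
P₂O₅: 0.52·a + 0.15·b = 112.21
K₂O: 0·a + 0.25·b = 72.66
Solving simultaneously: a = 131.95, b = 290.64.

131.95 kg monoammonium phosphate, 290.64 kg product B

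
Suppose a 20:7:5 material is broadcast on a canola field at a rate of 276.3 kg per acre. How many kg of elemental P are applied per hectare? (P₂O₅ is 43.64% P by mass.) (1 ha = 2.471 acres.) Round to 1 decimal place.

P₂O₅ per acre = 276.3 × 7% = 19.341 kg.
Elemental P = 19.341 × 0.4364 = 8.44041 kg per acre.
Convert to per hectare: 8.44041 × 2.471 = 20.8563 kg.

20.9 kg P per hectare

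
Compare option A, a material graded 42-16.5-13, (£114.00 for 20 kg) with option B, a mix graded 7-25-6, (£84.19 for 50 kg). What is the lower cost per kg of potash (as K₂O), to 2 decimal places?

option A: K₂O per bag = 20 × 13% = 2.6 kg; cost = 114.00 / 2.6 = £43.8462/kg K₂O.
option B: K₂O per bag = 50 × 6% = 3 kg; cost = 84.19 / 3 = £28.0633/kg K₂O.
option B is cheaper.

£28.06 per kg K₂O (option B)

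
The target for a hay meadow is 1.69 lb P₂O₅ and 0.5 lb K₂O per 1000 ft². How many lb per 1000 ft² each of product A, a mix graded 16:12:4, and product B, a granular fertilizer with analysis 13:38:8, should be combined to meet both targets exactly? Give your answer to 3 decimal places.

Let a = lb of product A, b = lb of product B (per 1000 ft²).
P₂O₅: 0.12·a + 0.38·b = 1.69
K₂O: 0.04·a + 0.08·b = 0.5
Eliminate a: (row1) − 0.12/0.04·(row2) → 0.14·b = 0.19, so b = 1.35714.
Back-substitute: a = (1.69 − 0.38·1.35714) / 0.12 = 9.78571.

9.786 lb product A, 1.357 lb product B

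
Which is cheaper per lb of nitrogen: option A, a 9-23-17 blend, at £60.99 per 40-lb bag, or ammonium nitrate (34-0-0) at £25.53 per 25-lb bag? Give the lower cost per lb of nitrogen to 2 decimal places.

£3.00 per lb N (ammonium nitrate)

option A: N per bag = 40 × 9% = 3.6 lb; cost = 60.99 / 3.6 = £16.9417/lb N.
ammonium nitrate: N per bag = 25 × 34% = 8.5 lb; cost = 25.53 / 8.5 = £3.0035/lb N.
ammonium nitrate is cheaper.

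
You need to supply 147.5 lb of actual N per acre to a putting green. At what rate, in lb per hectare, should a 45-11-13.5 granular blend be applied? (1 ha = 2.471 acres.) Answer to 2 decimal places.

809.94 lb of product per hectare

Product per acre = 147.5 / 45% = 327.778 lb.
Convert to per hectare: 327.778 × 2.471 = 809.939 lb.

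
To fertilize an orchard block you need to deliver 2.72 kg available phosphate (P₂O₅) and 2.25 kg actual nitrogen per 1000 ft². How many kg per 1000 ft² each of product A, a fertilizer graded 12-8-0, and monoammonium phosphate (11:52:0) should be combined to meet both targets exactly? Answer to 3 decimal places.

16.246 kg product A, 2.731 kg monoammonium phosphate

Per-1000 ft² balance (a = product A, b = monoammonium phosphate):
P₂O₅: 0.08·a + 0.52·b = 2.72
N: 0.12·a + 0.11·b = 2.25
Solving simultaneously: a = 16.2463, b = 2.73134.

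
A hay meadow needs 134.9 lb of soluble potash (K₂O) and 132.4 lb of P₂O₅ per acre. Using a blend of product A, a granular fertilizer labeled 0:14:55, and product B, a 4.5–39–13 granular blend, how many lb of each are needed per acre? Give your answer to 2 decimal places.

Let a = lb of product A, b = lb of product B (per acre).
K₂O: 0.55·a + 0.13·b = 134.9
P₂O₅: 0.14·a + 0.39·b = 132.4
Eliminate b: (row1) − 0.13/0.39·(row2) → 0.503333·a = 90.7667, so a = 180.331.
Then b = (132.4 − 0.14·180.331) / 0.39 = 274.753.

180.33 lb product A, 274.75 lb product B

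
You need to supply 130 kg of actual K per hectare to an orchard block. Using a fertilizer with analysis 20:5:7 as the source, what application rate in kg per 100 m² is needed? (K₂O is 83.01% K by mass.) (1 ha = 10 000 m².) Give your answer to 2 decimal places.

As K₂O: 130 / 0.8301 = 156.608 kg per hectare.
Product per hectare = 156.608 / 7% = 2237.25 kg.
Convert to per 100 m²: 2237.25 × 0.01 = 22.3725 kg.

22.37 kg of product per hundred sq m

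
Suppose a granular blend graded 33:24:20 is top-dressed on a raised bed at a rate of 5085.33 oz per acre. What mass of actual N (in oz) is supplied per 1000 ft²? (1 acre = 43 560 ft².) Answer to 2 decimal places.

38.53 oz N per thousand sq ft

nitrogen per acre = 5085.33 × 33% = 1678.16 oz.
Convert to per 1000 ft²: 1678.16 × 0.0229568 = 38.5252 oz.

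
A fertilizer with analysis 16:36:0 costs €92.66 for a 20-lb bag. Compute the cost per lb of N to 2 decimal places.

N in bag = 20 × 16% = 3.2 lb.
Cost per lb N = €92.66 / 3.2 = €28.9562.

€28.96 per lb N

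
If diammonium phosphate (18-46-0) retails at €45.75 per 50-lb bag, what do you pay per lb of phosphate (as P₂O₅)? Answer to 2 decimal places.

€1.99 per lb P₂O₅

P₂O₅ in bag = 50 × 46% = 23 lb.
Cost per lb P₂O₅ = €45.75 / 23 = €1.9891.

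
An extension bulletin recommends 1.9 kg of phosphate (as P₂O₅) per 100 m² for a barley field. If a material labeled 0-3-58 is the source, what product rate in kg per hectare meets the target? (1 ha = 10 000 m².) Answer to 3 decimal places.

Product per 100 m² = 1.9 / 3% = 63.3333 kg.
Convert to per hectare: 63.3333 × 100 = 6333.3333 kg.

6333.333 kg of product per hectare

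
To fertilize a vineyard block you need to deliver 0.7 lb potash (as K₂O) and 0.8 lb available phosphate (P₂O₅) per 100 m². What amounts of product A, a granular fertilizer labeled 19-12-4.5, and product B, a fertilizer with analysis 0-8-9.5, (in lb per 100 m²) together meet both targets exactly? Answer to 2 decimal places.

Per-100 m² balance (a = product A, b = product B):
K₂O: 0.045·a + 0.095·b = 0.7
P₂O₅: 0.12·a + 0.08·b = 0.8
Eliminate b: (row1) − 0.095/0.08·(row2) → -0.0975·a = -0.25, so a = 2.5641.
Then b = (0.8 − 0.12·2.5641) / 0.08 = 6.15385.

2.56 lb product A, 6.15 lb product B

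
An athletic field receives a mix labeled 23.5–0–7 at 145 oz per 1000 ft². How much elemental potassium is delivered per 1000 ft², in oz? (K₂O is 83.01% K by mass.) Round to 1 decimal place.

K₂O per 1000 ft² = 145 × 7% = 10.15 oz.
Elemental K = 10.15 × 0.8301 = 8.42551 oz per 1000 ft².

8.4 oz K per thousand sq ft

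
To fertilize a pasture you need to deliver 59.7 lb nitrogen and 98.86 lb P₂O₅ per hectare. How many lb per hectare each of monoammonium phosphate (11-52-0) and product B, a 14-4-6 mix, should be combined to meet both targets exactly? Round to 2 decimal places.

With a, b = lb per hectare of monoammonium phosphate and product B:
N: 0.11·a + 0.14·b = 59.7
P₂O₅: 0.52·a + 0.04·b = 98.86
Solving simultaneously: a = 167.433, b = 294.874.

167.43 lb monoammonium phosphate, 294.87 lb product B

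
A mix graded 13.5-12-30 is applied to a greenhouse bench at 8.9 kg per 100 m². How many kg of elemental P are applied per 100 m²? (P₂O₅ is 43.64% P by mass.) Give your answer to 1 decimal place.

0.5 kg P per hundred sq m

P₂O₅ per 100 m² = 8.9 × 12% = 1.068 kg.
Elemental P = 1.068 × 0.4364 = 0.466075 kg per 100 m².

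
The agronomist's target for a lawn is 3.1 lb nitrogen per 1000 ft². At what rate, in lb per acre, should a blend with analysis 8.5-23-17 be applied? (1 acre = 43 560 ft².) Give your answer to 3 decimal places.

Product per 1000 ft² = 3.1 / 8.5% = 36.4706 lb.
Convert to per acre: 36.4706 × 43.56 = 1588.6588 lb.

1588.659 lb of product per acre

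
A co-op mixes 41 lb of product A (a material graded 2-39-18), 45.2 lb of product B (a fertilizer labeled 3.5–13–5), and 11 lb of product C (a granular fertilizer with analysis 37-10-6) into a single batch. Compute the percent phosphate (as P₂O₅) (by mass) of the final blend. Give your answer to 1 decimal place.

23.6% P₂O₅

Total mass = 41 + 45.2 + 11 = 97.2 lb.
P₂O₅ mass = 39%×41 + 13%×45.2 + 10%×11 = 22.966 lb.
% P₂O₅ = 22.966 / 97.2 = 23.6276%.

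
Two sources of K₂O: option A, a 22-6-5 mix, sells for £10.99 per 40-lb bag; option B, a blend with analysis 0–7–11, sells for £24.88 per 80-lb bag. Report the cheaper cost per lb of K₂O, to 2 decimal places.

option A: K₂O per bag = 40 × 5% = 2 lb; cost = 10.99 / 2 = £5.4950/lb K₂O.
option B: K₂O per bag = 80 × 11% = 8.8 lb; cost = 24.88 / 8.8 = £2.8273/lb K₂O.
option B is cheaper.

£2.83 per lb K₂O (option B)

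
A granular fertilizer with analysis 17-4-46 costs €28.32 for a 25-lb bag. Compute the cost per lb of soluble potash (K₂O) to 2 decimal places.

K₂O in bag = 25 × 46% = 11.5 lb.
Cost per lb K₂O = €28.32 / 11.5 = €2.4626.

€2.46 per lb K₂O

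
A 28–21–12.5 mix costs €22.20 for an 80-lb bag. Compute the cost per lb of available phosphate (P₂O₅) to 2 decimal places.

€1.32 per lb P₂O₅

P₂O₅ in bag = 80 × 21% = 16.8 lb.
Cost per lb P₂O₅ = €22.20 / 16.8 = €1.3214.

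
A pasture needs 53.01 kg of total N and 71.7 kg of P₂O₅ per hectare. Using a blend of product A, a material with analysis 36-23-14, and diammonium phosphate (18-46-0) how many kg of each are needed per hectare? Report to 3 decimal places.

With a, b = kg per hectare of product A and diammonium phosphate:
N: 0.36·a + 0.18·b = 53.01
P₂O₅: 0.23·a + 0.46·b = 71.7
Eliminate b: (row1) − 0.18/0.46·(row2) → 0.27·a = 24.9535, so a = 92.4203.
Then b = (71.7 − 0.23·92.4203) / 0.46 = 109.6594.

92.420 kg product A, 109.659 kg diammonium phosphate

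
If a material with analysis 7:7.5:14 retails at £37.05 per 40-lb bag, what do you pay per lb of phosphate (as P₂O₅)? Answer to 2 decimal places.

P₂O₅ in bag = 40 × 7.5% = 3 lb.
Cost per lb P₂O₅ = £37.05 / 3 = £12.3500.

£12.35 per lb P₂O₅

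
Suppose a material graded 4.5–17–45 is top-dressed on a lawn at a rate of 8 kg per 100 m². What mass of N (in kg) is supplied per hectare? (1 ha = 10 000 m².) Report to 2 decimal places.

36.00 kg N per hectare

nitrogen per 100 m² = 8 × 4.5% = 0.36 kg.
Convert to per hectare: 0.36 × 100 = 36 kg.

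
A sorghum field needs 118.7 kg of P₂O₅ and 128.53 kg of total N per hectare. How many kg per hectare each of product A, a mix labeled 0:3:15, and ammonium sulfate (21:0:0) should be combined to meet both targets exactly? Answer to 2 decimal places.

3956.67 kg product A, 612.05 kg ammonium sulfate

Let a = kg of product A, b = kg of ammonium sulfate (per hectare).
P₂O₅: 0.03·a + 0·b = 118.7
N: 0·a + 0.21·b = 128.53
Solving simultaneously: a = 3956.667, b = 612.048.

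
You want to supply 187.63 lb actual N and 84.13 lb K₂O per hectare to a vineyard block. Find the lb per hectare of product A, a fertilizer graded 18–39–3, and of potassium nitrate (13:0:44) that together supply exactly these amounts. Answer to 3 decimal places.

Per-hectare balance (a = product A, b = potassium nitrate):
N: 0.18·a + 0.13·b = 187.63
K₂O: 0.03·a + 0.44·b = 84.13
Eliminate a: (row1) − 0.18/0.03·(row2) → -2.51·b = -317.15, so b = 126.3546.
Back-substitute: a = (187.63 − 0.13·126.3546) / 0.18 = 951.1328.

951.133 lb product A, 126.355 lb potassium nitrate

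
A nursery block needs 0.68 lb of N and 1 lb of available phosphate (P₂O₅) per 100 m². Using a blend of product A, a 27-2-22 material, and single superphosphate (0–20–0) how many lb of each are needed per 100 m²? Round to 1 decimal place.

With a, b = lb per 100 m² of product A and single superphosphate:
N: 0.27·a + 0·b = 0.68
P₂O₅: 0.02·a + 0.2·b = 1
Eliminate a: (row1) − 0.27/0.02·(row2) → -2.7·b = -12.82, so b = 4.74815.
Back-substitute: a = (0.68 − 0·4.74815) / 0.27 = 2.51852.

2.5 lb product A, 4.7 lb single superphosphate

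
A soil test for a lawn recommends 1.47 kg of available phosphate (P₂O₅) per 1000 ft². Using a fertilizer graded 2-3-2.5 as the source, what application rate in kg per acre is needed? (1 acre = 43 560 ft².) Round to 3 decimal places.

Product per 1000 ft² = 1.47 / 3% = 49 kg.
Convert to per acre: 49 × 43.56 = 2134.44 kg.

2134.440 kg of product per acre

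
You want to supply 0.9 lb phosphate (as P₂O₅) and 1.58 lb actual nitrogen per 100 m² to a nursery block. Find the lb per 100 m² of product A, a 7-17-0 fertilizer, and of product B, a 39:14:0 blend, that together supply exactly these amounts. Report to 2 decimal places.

With a, b = lb per 100 m² of product A and product B:
P₂O₅: 0.17·a + 0.14·b = 0.9
N: 0.07·a + 0.39·b = 1.58
Eliminate b: (row1) − 0.14/0.39·(row2) → 0.144872·a = 0.332821, so a = 2.29735.
Then b = (1.58 − 0.07·2.29735) / 0.39 = 3.63894.

2.30 lb product A, 3.64 lb product B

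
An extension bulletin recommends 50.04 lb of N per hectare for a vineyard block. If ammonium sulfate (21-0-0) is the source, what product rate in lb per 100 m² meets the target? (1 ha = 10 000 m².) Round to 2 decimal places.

Product per hectare = 50.04 / 21% = 238.286 lb.
Convert to per 100 m²: 238.286 × 0.01 = 2.38286 lb.

2.38 lb of product per hundred sq m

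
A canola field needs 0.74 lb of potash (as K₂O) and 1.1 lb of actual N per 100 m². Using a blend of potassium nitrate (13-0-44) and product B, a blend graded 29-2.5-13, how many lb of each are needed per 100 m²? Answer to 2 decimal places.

With a, b = lb per 100 m² of potassium nitrate and product B:
K₂O: 0.44·a + 0.13·b = 0.74
N: 0.13·a + 0.29·b = 1.1
Solving simultaneously: a = 0.646793, b = 3.50316.

0.65 lb potassium nitrate, 3.50 lb product B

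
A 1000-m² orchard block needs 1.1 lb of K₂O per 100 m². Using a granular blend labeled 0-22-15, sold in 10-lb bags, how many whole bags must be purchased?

8 bags

Product per 100 m² = 1.1 / 15% = 7.33333 lb.
Total product = 7.33333 × 1000 / 100 = 73.3333 lb.
Bags = ⌈73.3333 / 10⌉ = 8.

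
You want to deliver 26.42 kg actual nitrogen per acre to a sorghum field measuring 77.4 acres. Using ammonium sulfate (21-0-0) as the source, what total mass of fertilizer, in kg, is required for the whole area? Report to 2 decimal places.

9737.66 kg

Product per acre = 26.42 / 21% = 125.81 kg.
Total product = 125.81 × 77.4 = 9737.657 kg.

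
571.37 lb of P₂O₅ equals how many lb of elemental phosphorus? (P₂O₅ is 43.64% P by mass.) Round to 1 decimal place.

P = 571.37 × 0.4364 = 249.346 lb.

249.3 lb P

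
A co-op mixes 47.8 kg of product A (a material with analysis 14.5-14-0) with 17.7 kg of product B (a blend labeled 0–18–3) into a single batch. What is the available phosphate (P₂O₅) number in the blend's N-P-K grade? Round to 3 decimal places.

15.081% P₂O₅

Total mass = 47.8 + 17.7 = 65.5 kg.
P₂O₅ mass = 14%×47.8 + 18%×17.7 = 9.878 kg.
% P₂O₅ = 9.878 / 65.5 = 15.0809%.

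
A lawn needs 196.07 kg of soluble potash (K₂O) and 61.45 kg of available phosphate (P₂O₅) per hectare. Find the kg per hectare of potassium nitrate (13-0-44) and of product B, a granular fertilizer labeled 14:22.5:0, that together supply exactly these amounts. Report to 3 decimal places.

445.614 kg potassium nitrate, 273.111 kg product B

Per-hectare balance (a = potassium nitrate, b = product B):
K₂O: 0.44·a + 0·b = 196.07
P₂O₅: 0·a + 0.225·b = 61.45
Solving simultaneously: a = 445.6136, b = 273.1111.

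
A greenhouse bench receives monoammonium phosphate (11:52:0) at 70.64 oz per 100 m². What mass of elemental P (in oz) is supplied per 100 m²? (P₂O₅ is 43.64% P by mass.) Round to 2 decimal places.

16.03 oz P per hundred sq m

P₂O₅ per 100 m² = 70.64 × 52% = 36.7328 oz.
Elemental P = 36.7328 × 0.4364 = 16.0302 oz per 100 m².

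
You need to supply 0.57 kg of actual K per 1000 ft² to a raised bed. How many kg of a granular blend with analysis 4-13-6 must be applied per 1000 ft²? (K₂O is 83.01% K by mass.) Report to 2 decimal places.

11.44 kg of product per thousand sq ft

As K₂O: 0.57 / 0.8301 = 0.686664 kg per 1000 ft².
Product per 1000 ft² = 0.686664 / 6% = 11.4444 kg.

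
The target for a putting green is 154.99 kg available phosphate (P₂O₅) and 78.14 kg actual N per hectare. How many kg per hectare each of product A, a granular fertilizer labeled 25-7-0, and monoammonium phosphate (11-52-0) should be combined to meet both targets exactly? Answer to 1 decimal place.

192.8 kg product A, 272.1 kg monoammonium phosphate

Let a = kg of product A, b = kg of monoammonium phosphate (per hectare).
P₂O₅: 0.07·a + 0.52·b = 154.99
N: 0.25·a + 0.11·b = 78.14
Eliminate a: (row1) − 0.07/0.25·(row2) → 0.4892·b = 133.111, so b = 272.099.
Back-substitute: a = (154.99 − 0.52·272.099) / 0.07 = 192.836.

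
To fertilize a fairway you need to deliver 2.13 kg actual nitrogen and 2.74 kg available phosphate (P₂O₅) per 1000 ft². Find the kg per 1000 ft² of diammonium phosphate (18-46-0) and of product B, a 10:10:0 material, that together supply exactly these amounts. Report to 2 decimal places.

With a, b = kg per 1000 ft² of diammonium phosphate and product B:
N: 0.18·a + 0.1·b = 2.13
P₂O₅: 0.46·a + 0.1·b = 2.74
Eliminate a: (row1) − 0.18/0.46·(row2) → 0.0608696·b = 1.05783, so b = 17.3786.
Back-substitute: a = (2.13 − 0.1·17.3786) / 0.18 = 2.17857.

2.18 kg diammonium phosphate, 17.38 kg product B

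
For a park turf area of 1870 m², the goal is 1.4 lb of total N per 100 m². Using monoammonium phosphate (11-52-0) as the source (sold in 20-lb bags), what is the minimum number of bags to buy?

12 bags

Product per 100 m² = 1.4 / 11% = 12.7273 lb.
Total product = 12.7273 × 1870 / 100 = 238 lb.
Bags = ⌈238 / 20⌉ = 12.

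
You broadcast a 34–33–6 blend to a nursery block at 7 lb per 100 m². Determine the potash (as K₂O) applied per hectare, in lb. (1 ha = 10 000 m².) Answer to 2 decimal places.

42.00 lb K₂O per hectare

K₂O per 100 m² = 7 × 6% = 0.42 lb.
Convert to per hectare: 0.42 × 100 = 42 lb.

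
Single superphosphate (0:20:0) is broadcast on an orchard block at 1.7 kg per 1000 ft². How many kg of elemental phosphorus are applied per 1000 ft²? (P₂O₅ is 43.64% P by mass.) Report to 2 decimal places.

0.15 kg P per thousand sq ft

P₂O₅ per 1000 ft² = 1.7 × 20% = 0.34 kg.
Elemental P = 0.34 × 0.4364 = 0.148376 kg per 1000 ft².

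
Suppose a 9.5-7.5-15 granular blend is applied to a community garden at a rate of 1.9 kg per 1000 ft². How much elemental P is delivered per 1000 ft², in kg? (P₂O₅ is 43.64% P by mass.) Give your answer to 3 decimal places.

0.062 kg P per thousand sq ft

P₂O₅ per 1000 ft² = 1.9 × 7.5% = 0.1425 kg.
Elemental P = 0.1425 × 0.4364 = 0.062187 kg per 1000 ft².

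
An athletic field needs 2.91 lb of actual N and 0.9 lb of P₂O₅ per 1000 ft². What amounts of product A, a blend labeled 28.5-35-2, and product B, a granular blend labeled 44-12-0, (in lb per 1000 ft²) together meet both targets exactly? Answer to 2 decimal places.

With a, b = lb per 1000 ft² of product A and product B:
N: 0.285·a + 0.44·b = 2.91
P₂O₅: 0.35·a + 0.12·b = 0.9
Eliminate b: (row1) − 0.44/0.12·(row2) → -0.998333·a = -0.39, so a = 0.390651.
Then b = (0.9 − 0.35·0.390651) / 0.12 = 6.3606.

0.39 lb product A, 6.36 lb product B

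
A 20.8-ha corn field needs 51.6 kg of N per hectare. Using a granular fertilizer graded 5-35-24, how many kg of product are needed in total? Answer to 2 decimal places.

Product per hectare = 51.6 / 5% = 1032 kg.
Total product = 1032 × 20.8 = 21465.6 kg.

21465.60 kg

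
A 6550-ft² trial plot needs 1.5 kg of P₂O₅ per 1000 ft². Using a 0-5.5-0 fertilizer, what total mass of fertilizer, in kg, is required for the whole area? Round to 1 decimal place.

178.6 kg

Product per 1000 ft² = 1.5 / 5.5% = 27.2727 kg.
Total product = 27.2727 × 6550 / 1000 = 178.636 kg.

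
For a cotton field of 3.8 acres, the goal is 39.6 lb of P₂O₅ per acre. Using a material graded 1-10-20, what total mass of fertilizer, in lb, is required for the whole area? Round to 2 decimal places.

Product per acre = 39.6 / 10% = 396 lb.
Total product = 396 × 3.8 = 1504.8 lb.

1504.80 lb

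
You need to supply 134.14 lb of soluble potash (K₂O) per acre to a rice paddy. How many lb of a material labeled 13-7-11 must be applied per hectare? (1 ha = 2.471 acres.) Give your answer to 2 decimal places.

Product per acre = 134.14 / 11% = 1219.45 lb.
Convert to per hectare: 1219.45 × 2.471 = 3013.272 lb.

3013.27 lb of product per hectare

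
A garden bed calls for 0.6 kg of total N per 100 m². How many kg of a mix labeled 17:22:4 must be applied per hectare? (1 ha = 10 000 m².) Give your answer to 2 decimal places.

Product per 100 m² = 0.6 / 17% = 3.52941 kg.
Convert to per hectare: 3.52941 × 100 = 352.941 kg.

352.94 kg of product per hectare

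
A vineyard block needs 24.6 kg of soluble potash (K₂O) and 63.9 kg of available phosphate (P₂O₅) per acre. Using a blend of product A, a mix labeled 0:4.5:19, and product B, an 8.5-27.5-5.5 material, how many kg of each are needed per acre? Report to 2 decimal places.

65.30 kg product A, 221.68 kg product B

Let a = kg of product A, b = kg of product B (per acre).
K₂O: 0.19·a + 0.055·b = 24.6
P₂O₅: 0.045·a + 0.275·b = 63.9
Solving simultaneously: a = 65.3039, b = 221.678.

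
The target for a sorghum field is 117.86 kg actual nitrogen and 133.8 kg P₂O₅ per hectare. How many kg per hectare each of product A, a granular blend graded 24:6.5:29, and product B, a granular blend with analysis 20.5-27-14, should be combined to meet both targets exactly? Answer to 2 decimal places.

85.35 kg product A, 475.01 kg product B

With a, b = kg per hectare of product A and product B:
N: 0.24·a + 0.205·b = 117.86
P₂O₅: 0.065·a + 0.27·b = 133.8
Eliminate b: (row1) − 0.205/0.27·(row2) → 0.190648·a = 16.2711, so a = 85.3463.
Then b = (133.8 − 0.065·85.3463) / 0.27 = 475.009.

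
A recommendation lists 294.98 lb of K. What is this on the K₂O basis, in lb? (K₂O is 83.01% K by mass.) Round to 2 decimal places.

K₂O = 294.98 / 0.8301 = 355.3548 lb.

355.35 lb K₂O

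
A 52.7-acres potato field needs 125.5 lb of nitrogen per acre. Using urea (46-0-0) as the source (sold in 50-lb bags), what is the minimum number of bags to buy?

288 bags

Product per acre = 125.5 / 46% = 272.826 lb.
Total product = 272.826 × 52.7 = 14377.9 lb.
Bags = ⌈14377.9 / 50⌉ = 288.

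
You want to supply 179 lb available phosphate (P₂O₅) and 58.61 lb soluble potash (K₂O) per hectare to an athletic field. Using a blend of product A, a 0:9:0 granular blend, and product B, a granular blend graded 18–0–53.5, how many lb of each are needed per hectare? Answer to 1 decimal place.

1988.9 lb product A, 109.6 lb product B

Per-hectare balance (a = product A, b = product B):
P₂O₅: 0.09·a + 0·b = 179
K₂O: 0·a + 0.535·b = 58.61
Solving simultaneously: a = 1988.89, b = 109.551.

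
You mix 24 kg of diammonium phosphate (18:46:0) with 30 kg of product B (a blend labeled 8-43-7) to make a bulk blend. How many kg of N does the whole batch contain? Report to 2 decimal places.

N mass = 18%×24 + 8%×30 = 6.72 kg.

6.72 kg N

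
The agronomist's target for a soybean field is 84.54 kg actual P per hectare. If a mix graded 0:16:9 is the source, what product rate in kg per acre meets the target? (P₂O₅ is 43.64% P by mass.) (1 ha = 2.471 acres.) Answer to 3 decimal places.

489.987 kg of product per acre

As P₂O₅: 84.54 / 0.4364 = 193.721 kg per hectare.
Product per hectare = 193.721 / 16% = 1210.76 kg.
Convert to per acre: 1210.76 × 0.404694 = 489.9872 kg.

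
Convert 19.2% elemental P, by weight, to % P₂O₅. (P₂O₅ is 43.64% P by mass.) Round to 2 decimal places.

%P₂O₅ = 19.2 / 0.4364 = 43.9963%.

44.00% P₂O₅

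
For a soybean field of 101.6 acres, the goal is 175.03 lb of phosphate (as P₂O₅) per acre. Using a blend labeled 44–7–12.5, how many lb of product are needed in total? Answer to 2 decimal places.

Product per acre = 175.03 / 7% = 2500.43 lb.
Total product = 2500.43 × 101.6 = 254043.543 lb.

254043.54 lb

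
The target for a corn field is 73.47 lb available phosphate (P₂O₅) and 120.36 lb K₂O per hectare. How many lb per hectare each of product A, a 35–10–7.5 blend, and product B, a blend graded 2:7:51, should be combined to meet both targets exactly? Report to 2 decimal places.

634.85 lb product A, 142.64 lb product B

With a, b = lb per hectare of product A and product B:
P₂O₅: 0.1·a + 0.07·b = 73.47
K₂O: 0.075·a + 0.51·b = 120.36
From row1: a = (73.47 − 0.07·b) / 0.1.
Into row2: 0.075·(73.47 − 0.07·b)/0.1 + 0.51·b = 120.36 → b = 142.639, a = 634.852.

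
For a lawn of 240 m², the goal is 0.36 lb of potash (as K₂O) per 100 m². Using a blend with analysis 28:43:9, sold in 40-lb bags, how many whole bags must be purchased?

Product per 100 m² = 0.36 / 9% = 4 lb.
Total product = 4 × 240 / 100 = 9.6 lb.
Bags = ⌈9.6 / 40⌉ = 1.

1 bags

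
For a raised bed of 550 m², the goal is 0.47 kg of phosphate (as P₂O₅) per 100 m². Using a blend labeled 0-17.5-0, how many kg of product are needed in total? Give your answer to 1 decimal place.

14.8 kg

Product per 100 m² = 0.47 / 17.5% = 2.68571 kg.
Total product = 2.68571 × 550 / 100 = 14.7714 kg.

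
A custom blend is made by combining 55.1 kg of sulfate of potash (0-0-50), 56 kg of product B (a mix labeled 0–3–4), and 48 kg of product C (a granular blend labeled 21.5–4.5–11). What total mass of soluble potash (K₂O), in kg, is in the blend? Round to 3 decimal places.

K₂O mass = 50%×55.1 + 4%×56 + 11%×48 = 35.07 kg.

35.070 kg K₂O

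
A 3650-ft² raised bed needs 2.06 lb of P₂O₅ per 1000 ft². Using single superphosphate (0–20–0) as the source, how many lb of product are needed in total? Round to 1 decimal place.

Product per 1000 ft² = 2.06 / 20% = 10.3 lb.
Total product = 10.3 × 3650 / 1000 = 37.595 lb.

37.6 lb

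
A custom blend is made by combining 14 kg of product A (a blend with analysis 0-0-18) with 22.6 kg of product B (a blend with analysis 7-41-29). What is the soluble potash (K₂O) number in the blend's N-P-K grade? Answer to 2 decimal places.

Total mass = 14 + 22.6 = 36.6 kg.
K₂O mass = 18%×14 + 29%×22.6 = 9.074 kg.
% K₂O = 9.074 / 36.6 = 24.7923%.

24.79% K₂O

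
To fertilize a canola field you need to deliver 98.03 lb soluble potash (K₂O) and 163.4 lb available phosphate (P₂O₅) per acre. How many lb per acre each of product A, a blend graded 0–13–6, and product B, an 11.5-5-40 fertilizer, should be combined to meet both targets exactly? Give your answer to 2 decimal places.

1233.85 lb product A, 60.00 lb product B

Let a = lb of product A, b = lb of product B (per acre).
K₂O: 0.06·a + 0.4·b = 98.03
P₂O₅: 0.13·a + 0.05·b = 163.4
Eliminate b: (row1) − 0.4/0.05·(row2) → -0.98·a = -1209.17, so a = 1233.847.
Then b = (163.4 − 0.13·1233.847) / 0.05 = 59.998.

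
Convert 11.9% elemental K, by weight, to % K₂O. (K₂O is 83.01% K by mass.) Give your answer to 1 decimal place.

%K₂O = 11.9 / 0.8301 = 14.3356%.

14.3% K₂O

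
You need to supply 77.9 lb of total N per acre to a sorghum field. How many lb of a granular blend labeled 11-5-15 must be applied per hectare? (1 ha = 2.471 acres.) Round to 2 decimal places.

1749.92 lb of product per hectare

Product per acre = 77.9 / 11% = 708.182 lb.
Convert to per hectare: 708.182 × 2.471 = 1749.917 lb.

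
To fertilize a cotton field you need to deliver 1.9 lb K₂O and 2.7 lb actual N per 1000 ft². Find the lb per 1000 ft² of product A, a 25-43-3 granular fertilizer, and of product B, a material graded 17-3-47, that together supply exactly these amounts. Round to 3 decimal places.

Per-1000 ft² balance (a = product A, b = product B):
K₂O: 0.03·a + 0.47·b = 1.9
N: 0.25·a + 0.17·b = 2.7
From row1: a = (1.9 − 0.47·b) / 0.03.
Into row2: 0.25·(1.9 − 0.47·b)/0.03 + 0.17·b = 2.7 → b = 3.50534, a = 8.41637.

8.416 lb product A, 3.505 lb product B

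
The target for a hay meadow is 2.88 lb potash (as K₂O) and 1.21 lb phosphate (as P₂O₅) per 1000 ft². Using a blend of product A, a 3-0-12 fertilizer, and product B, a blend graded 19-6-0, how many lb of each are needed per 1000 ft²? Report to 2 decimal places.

24.00 lb product A, 20.17 lb product B

Per-1000 ft² balance (a = product A, b = product B):
K₂O: 0.12·a + 0·b = 2.88
P₂O₅: 0·a + 0.06·b = 1.21
Solving simultaneously: a = 24, b = 20.1667.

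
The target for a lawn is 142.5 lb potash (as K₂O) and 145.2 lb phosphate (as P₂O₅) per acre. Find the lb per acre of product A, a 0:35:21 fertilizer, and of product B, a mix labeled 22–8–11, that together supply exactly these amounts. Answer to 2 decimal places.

210.69 lb product A, 893.23 lb product B

With a, b = lb per acre of product A and product B:
K₂O: 0.21·a + 0.11·b = 142.5
P₂O₅: 0.35·a + 0.08·b = 145.2
From row1: a = (142.5 − 0.11·b) / 0.21.
Into row2: 0.35·(142.5 − 0.11·b)/0.21 + 0.08·b = 145.2 → b = 893.226, a = 210.691.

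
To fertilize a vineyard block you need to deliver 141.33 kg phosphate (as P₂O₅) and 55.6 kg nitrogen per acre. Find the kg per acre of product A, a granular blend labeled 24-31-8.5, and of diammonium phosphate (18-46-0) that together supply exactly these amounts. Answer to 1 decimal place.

2.5 kg product A, 305.6 kg diammonium phosphate

With a, b = kg per acre of product A and diammonium phosphate:
P₂O₅: 0.31·a + 0.46·b = 141.33
N: 0.24·a + 0.18·b = 55.6
Eliminate b: (row1) − 0.46/0.18·(row2) → -0.303333·a = -0.758889, so a = 2.50183.
Then b = (55.6 − 0.24·2.50183) / 0.18 = 305.553.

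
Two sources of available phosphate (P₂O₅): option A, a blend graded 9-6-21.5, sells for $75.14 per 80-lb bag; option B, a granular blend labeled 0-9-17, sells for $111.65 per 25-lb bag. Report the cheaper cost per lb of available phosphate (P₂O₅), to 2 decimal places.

$15.65 per lb P₂O₅ (option A)

option A: P₂O₅ per bag = 80 × 6% = 4.8 lb; cost = 75.14 / 4.8 = $15.6542/lb P₂O₅.
option B: P₂O₅ per bag = 25 × 9% = 2.25 lb; cost = 111.65 / 2.25 = $49.6222/lb P₂O₅.
option A is cheaper.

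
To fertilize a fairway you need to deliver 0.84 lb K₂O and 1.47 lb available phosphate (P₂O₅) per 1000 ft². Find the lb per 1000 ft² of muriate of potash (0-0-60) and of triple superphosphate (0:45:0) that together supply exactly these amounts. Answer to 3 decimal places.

1.400 lb muriate of potash, 3.267 lb triple superphosphate

Let a = lb of muriate of potash, b = lb of triple superphosphate (per 1000 ft²).
K₂O: 0.6·a + 0·b = 0.84
P₂O₅: 0·a + 0.45·b = 1.47
Solving simultaneously: a = 1.4, b = 3.26667.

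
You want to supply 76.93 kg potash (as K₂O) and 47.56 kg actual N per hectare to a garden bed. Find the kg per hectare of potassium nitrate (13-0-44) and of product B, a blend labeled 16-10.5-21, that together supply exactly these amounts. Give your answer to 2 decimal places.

With a, b = kg per hectare of potassium nitrate and product B:
K₂O: 0.44·a + 0.21·b = 76.93
N: 0.13·a + 0.16·b = 47.56
Solving simultaneously: a = 53.8561, b = 253.492.

53.86 kg potassium nitrate, 253.49 kg product B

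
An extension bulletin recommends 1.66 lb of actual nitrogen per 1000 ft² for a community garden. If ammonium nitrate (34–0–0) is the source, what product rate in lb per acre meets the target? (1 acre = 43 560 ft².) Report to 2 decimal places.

212.68 lb of product per acre

Product per 1000 ft² = 1.66 / 34% = 4.88235 lb.
Convert to per acre: 4.88235 × 43.56 = 212.675 lb.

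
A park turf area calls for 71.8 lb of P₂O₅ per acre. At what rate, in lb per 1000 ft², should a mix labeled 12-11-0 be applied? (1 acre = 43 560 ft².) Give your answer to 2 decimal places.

14.98 lb of product per thousand sq ft

Product per acre = 71.8 / 11% = 652.727 lb.
Convert to per 1000 ft²: 652.727 × 0.0229568 = 14.9846 lb.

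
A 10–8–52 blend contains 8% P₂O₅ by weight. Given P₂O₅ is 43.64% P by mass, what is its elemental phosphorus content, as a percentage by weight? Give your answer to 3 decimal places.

3.491% P

%P = 8 × 0.4364 = 3.4912%.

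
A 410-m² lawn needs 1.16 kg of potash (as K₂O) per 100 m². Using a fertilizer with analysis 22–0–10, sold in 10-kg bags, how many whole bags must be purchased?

5 bags

Product per 100 m² = 1.16 / 10% = 11.6 kg.
Total product = 11.6 × 410 / 100 = 47.56 kg.
Bags = ⌈47.56 / 10⌉ = 5.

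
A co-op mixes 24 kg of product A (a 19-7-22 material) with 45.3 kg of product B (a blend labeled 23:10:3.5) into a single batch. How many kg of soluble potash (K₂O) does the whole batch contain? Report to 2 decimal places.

K₂O mass = 22%×24 + 3.5%×45.3 = 6.8655 kg.

6.87 kg K₂O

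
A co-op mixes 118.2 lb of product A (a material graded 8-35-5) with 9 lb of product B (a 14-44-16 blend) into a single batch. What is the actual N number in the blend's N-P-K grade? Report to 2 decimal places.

Total mass = 118.2 + 9 = 127.2 lb.
N mass = 8%×118.2 + 14%×9 = 10.716 lb.
% N = 10.716 / 127.2 = 8.42453%.

8.42% N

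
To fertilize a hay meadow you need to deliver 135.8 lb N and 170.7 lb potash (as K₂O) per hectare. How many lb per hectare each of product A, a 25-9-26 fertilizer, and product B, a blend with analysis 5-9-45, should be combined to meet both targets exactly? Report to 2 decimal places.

With a, b = lb per hectare of product A and product B:
N: 0.25·a + 0.05·b = 135.8
K₂O: 0.26·a + 0.45·b = 170.7
Eliminate a: (row1) − 0.25/0.26·(row2) → -0.382692·b = -28.3346, so b = 74.0402.
Back-substitute: a = (135.8 − 0.05·74.0402) / 0.25 = 528.392.

528.39 lb product A, 74.04 lb product B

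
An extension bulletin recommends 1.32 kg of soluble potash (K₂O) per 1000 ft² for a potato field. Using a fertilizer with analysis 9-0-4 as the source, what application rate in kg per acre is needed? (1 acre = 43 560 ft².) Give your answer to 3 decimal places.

Product per 1000 ft² = 1.32 / 4% = 33 kg.
Convert to per acre: 33 × 43.56 = 1437.48 kg.

1437.480 kg of product per acre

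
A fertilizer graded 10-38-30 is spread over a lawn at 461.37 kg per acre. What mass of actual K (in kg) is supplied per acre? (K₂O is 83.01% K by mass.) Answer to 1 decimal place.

K₂O per acre = 461.37 × 30% = 138.411 kg.
Elemental K = 138.411 × 0.8301 = 114.895 kg per acre.

114.9 kg K per acre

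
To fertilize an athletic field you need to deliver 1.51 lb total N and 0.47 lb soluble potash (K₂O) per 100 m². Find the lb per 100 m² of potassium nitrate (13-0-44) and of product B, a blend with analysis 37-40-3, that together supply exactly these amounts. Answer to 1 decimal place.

0.8 lb potassium nitrate, 3.8 lb product B

Let a = lb of potassium nitrate, b = lb of product B (per 100 m²).
N: 0.13·a + 0.37·b = 1.51
K₂O: 0.44·a + 0.03·b = 0.47
Eliminate b: (row1) − 0.37/0.03·(row2) → -5.29667·a = -4.28667, so a = 0.809314.
Then b = (0.47 − 0.44·0.809314) / 0.03 = 3.79673.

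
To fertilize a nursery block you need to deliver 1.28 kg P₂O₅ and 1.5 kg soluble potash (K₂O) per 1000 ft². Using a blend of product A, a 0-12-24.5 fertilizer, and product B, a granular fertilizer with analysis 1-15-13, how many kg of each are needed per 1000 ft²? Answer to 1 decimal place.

2.8 kg product A, 6.3 kg product B

Per-1000 ft² balance (a = product A, b = product B):
P₂O₅: 0.12·a + 0.15·b = 1.28
K₂O: 0.245·a + 0.13·b = 1.5
Eliminate b: (row1) − 0.15/0.13·(row2) → -0.162692·a = -0.450769, so a = 2.77069.
Then b = (1.5 − 0.245·2.77069) / 0.13 = 6.31678.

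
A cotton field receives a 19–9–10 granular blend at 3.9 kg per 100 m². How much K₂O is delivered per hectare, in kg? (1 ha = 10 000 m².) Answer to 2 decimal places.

39.00 kg K₂O per hectare

K₂O per 100 m² = 3.9 × 10% = 0.39 kg.
Convert to per hectare: 0.39 × 100 = 39 kg.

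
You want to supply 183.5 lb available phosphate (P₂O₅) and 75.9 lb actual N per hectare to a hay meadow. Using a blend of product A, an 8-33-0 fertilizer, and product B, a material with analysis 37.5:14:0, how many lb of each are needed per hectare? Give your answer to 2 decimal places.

516.98 lb product A, 92.11 lb product B

With a, b = lb per hectare of product A and product B:
P₂O₅: 0.33·a + 0.14·b = 183.5
N: 0.08·a + 0.375·b = 75.9
Solving simultaneously: a = 516.984, b = 92.1102.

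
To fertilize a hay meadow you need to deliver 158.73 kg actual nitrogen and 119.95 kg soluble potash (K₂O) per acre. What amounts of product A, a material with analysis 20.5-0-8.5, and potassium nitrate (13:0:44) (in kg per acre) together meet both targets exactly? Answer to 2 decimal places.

685.38 kg product A, 140.21 kg potassium nitrate

Per-acre balance (a = product A, b = potassium nitrate):
N: 0.205·a + 0.13·b = 158.73
K₂O: 0.085·a + 0.44·b = 119.95
Eliminate b: (row1) − 0.13/0.44·(row2) → 0.179886·a = 123.29, so a = 685.378.
Then b = (119.95 − 0.085·685.378) / 0.44 = 140.211.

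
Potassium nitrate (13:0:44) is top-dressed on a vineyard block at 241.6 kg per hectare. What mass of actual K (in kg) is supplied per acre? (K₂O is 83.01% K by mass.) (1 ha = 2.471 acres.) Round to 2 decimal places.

35.71 kg K per acre

K₂O per hectare = 241.6 × 44% = 106.304 kg.
Elemental K = 106.304 × 0.8301 = 88.243 kg per hectare.
Convert to per acre: 88.243 × 0.404694 = 35.7114 kg.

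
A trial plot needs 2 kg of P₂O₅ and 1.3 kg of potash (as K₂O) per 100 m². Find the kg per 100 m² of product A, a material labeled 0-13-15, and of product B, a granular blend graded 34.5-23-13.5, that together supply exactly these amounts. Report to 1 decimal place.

1.7 kg product A, 7.7 kg product B

With a, b = kg per 100 m² of product A and product B:
P₂O₅: 0.13·a + 0.23·b = 2
K₂O: 0.15·a + 0.135·b = 1.3
From row1: a = (2 − 0.23·b) / 0.13.
Into row2: 0.15·(2 − 0.23·b)/0.13 + 0.135·b = 1.3 → b = 7.72861, a = 1.71091.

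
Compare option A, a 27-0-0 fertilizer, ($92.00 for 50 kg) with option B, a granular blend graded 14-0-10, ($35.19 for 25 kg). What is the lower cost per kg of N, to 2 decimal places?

$6.81 per kg N (option A)

option A: N per bag = 50 × 27% = 13.5 kg; cost = 92.00 / 13.5 = $6.8148/kg N.
option B: N per bag = 25 × 14% = 3.5 kg; cost = 35.19 / 3.5 = $10.0543/kg N.
option A is cheaper.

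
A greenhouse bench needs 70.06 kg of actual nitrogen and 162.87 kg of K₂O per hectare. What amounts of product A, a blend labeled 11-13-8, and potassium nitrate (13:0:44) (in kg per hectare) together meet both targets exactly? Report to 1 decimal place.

254.0 kg product A, 324.0 kg potassium nitrate

With a, b = kg per hectare of product A and potassium nitrate:
N: 0.11·a + 0.13·b = 70.06
K₂O: 0.08·a + 0.44·b = 162.87
Eliminate b: (row1) − 0.13/0.44·(row2) → 0.0863636·a = 21.9393, so a = 254.034.
Then b = (162.87 − 0.08·254.034) / 0.44 = 323.971.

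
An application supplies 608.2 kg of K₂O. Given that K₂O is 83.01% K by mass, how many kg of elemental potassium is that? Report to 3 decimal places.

K = 608.2 × 0.8301 = 504.8668 kg.

504.867 kg K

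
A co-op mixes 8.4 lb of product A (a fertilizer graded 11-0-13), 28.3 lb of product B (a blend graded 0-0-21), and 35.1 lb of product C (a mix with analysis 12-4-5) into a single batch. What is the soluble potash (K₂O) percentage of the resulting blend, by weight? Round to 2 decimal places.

12.24% K₂O

Total mass = 8.4 + 28.3 + 35.1 = 71.8 lb.
K₂O mass = 13%×8.4 + 21%×28.3 + 5%×35.1 = 8.79 lb.
% K₂O = 8.79 / 71.8 = 12.2423%.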